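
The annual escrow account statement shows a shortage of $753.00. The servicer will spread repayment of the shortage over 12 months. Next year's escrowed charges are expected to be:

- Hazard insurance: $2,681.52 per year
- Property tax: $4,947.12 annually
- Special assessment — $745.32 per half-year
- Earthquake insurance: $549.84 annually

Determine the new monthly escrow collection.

Hazard insurance = $2,681.52/yr
Property tax = $4,947.12/yr
Special assessment = $745.32 × 2 = $1,490.64/yr
Earthquake insurance = $549.84/yr
Total annual escrow = $9,669.12
Monthly escrow = $9,669.12 / 12 = $805.76
Shortage spread = $753.00 ÷ 12 = $62.75/mo
Adjusted monthly = $805.76 + $62.75 = $868.51

$868.51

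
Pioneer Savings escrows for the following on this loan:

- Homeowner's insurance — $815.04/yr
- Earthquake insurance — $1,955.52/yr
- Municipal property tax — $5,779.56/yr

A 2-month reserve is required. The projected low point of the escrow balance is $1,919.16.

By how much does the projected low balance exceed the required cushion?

Homeowner's insurance — $815.04
Earthquake insurance — $1,955.52
Municipal property tax — $5,779.56
Yearly total = $8,550.12
Base monthly escrow = $8,550.12 / 12 = $712.51
Cushion = 2 × $712.51 = $1,425.02
Surplus = $1,919.16 − $1,425.02 = $494.14

$494.14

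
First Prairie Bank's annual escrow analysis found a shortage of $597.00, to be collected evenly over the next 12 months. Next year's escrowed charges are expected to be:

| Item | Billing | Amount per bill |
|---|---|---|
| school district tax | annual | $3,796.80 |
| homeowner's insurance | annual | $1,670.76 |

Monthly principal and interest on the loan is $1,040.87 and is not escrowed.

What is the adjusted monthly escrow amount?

School district tax — $3,796.80/yr
Homeowner's insurance — $1,670.76/yr
Total annual escrow = $5,467.56
Base monthly escrow = $5,467.56 ÷ 12 = $455.63
Monthly shortage recovery: $597.00 / 12 = $49.75
Adjusted monthly = $455.63 + $49.75 = $505.38

$505.38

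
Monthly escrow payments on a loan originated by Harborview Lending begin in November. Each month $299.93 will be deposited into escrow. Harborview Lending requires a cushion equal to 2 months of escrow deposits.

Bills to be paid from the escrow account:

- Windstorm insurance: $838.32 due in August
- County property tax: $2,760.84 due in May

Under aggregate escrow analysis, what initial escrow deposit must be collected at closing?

$1,261.19

Cushion = 2 × $299.93 = $599.86
Trial balance (start $0, +$299.93 each month, − disbursements):
  Nov: +$299.93 → $299.93
  Dec: +$299.93 → $599.86
  Jan: +$299.93 → $899.79
  Feb: +$299.93 → $1,199.72
  Mar: +$299.93 → $1,499.65
  Apr: +$299.93 → $1,799.58
  May: +$299.93 − $2,760.84 → -$661.33
  Jun: +$299.93 → -$361.40
  Jul: +$299.93 → -$61.47
  Aug: +$299.93 − $838.32 → -$599.86
  Sep: +$299.93 → -$299.93
  Oct: +$299.93 → $0.00
Lowest trial balance = -$661.33 (May)
Initial deposit = cushion − low point = $599.86 − (-$661.33) = $1,261.19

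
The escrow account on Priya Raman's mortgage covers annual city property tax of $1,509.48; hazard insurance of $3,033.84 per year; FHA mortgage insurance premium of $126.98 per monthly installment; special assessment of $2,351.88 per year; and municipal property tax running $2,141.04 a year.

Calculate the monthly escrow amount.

City property tax: $1,509.48 annually
Hazard insurance: $3,033.84 annually
FHA mortgage insurance premium: $126.98 × 12 = $1,523.76 annually
Special assessment: $2,351.88 annually
Municipal property tax: $2,141.04 annually
Combined annual = $10,560.00
Per month = $10,560.00 / 12 = $880.00

$880.00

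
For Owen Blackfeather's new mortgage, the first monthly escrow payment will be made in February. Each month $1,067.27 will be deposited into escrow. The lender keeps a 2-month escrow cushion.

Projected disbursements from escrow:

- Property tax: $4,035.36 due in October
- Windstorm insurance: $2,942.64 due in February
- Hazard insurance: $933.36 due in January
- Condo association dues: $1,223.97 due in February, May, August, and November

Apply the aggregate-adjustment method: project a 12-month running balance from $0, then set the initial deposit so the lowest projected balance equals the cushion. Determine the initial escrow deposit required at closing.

Cushion = 2 × $1,067.27 = $2,134.54
Trial balance (start $0, +$1,067.27 each month, − disbursements):
  Feb: +$1,067.27 − $4,166.61 → -$3,099.34
  Mar: +$1,067.27 → -$2,032.07
  Apr: +$1,067.27 → -$964.80
  May: +$1,067.27 − $1,223.97 → -$1,121.50
  Jun: +$1,067.27 → -$54.23
  Jul: +$1,067.27 → $1,013.04
  Aug: +$1,067.27 − $1,223.97 → $856.34
  Sep: +$1,067.27 → $1,923.61
  Oct: +$1,067.27 − $4,035.36 → -$1,044.48
  Nov: +$1,067.27 − $1,223.97 → -$1,201.18
  Dec: +$1,067.27 → -$133.91
  Jan: +$1,067.27 − $933.36 → $0.00
Lowest trial balance = -$3,099.34 (Feb)
Initial deposit = cushion − low point = $2,134.54 − (-$3,099.34) = $5,233.88

$5,233.88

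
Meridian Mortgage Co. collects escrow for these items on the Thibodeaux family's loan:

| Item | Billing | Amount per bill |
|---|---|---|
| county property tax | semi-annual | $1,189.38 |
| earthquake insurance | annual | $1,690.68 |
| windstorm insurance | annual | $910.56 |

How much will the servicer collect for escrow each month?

$415.00

County property tax = $1,189.38 × 2 = $2,378.76 per year
Earthquake insurance = $1,690.68 per year
Windstorm insurance = $910.56 per year
Combined annual = $4,980.00
Monthly escrow = $4,980.00 ÷ 12 = $415.00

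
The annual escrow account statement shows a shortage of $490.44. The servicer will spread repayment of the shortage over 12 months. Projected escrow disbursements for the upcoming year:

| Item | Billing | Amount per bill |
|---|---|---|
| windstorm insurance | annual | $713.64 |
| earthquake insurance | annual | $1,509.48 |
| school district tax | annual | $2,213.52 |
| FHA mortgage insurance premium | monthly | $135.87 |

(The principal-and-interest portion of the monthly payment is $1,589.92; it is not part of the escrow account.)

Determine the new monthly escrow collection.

$546.46

Windstorm insurance = $713.64/yr
Earthquake insurance = $1,509.48/yr
School district tax = $2,213.52/yr
FHA mortgage insurance premium = $135.87 × 12 = $1,630.44/yr
Total annual escrow = $6,067.08
Monthly escrow = $6,067.08 / 12 = $505.59
Monthly shortage recovery: $490.44 / 12 = $40.87
New monthly escrow = $505.59 + $40.87 = $546.46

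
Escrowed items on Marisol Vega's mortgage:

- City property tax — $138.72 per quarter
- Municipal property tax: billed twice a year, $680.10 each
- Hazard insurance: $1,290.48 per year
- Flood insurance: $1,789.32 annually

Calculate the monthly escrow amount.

City property tax — $138.72 × 4 = $554.88
Municipal property tax — $680.10 × 2 = $1,360.20
Hazard insurance — $1,290.48
Flood insurance — $1,789.32
Yearly total = $4,994.88
Monthly escrow = $4,994.88 / 12 = $416.24

$416.24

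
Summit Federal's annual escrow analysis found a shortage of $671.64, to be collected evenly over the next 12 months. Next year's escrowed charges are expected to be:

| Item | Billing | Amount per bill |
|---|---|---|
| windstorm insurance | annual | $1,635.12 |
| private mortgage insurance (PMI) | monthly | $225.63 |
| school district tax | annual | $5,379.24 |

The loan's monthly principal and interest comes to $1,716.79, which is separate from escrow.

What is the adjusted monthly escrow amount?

$866.13

Windstorm insurance: $1,635.12/yr
Private mortgage insurance (PMI): $225.63 × 12 = $2,707.56/yr
School district tax: $5,379.24/yr
Yearly total = $9,721.92
Per month = $9,721.92 / 12 = $810.16
Monthly shortage recovery: $671.64 ÷ 12 = $55.97
New monthly escrow = $810.16 + $55.97 = $866.13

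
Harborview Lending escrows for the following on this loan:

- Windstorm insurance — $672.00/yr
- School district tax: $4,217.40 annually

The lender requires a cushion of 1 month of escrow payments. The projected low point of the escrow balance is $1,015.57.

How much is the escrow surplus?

Windstorm insurance = $672.00 annually
School district tax = $4,217.40 annually
Total per year = $4,889.40
Base monthly escrow = $4,889.40 ÷ 12 = $407.45
Required reserve = 1 × $407.45 = $407.45
Surplus = $1,015.57 − $407.45 = $608.12

$608.12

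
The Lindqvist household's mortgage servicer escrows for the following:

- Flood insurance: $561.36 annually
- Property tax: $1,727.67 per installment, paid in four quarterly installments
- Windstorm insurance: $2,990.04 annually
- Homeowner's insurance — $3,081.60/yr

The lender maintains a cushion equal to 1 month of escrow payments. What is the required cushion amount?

Flood insurance: $561.36 per year
Property tax: $1,727.67 × 4 = $6,910.68 per year
Windstorm insurance: $2,990.04 per year
Homeowner's insurance: $3,081.60 per year
Total per year = $13,543.68
Monthly = $13,543.68 / 12 = $1,128.64
Reserve = 1 × $1,128.64 = $1,128.64

$1,128.64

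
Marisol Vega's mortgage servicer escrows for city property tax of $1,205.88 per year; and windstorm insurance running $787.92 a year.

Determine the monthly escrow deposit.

City property tax: $1,205.88
Windstorm insurance: $787.92
Yearly total = $1,205.88 + $787.92 = $1,993.80
Monthly escrow = $1,993.80 ÷ 12 = $166.15

$166.15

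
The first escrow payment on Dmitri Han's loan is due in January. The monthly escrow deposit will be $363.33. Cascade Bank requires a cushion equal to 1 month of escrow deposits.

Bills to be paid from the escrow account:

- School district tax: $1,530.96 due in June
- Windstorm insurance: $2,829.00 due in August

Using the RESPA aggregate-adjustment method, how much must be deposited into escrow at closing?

Cushion = 1 × $363.33 = $363.33
Trial balance (start $0, +$363.33 each month, − disbursements):
  Jan: +$363.33 → $363.33
  Feb: +$363.33 → $726.66
  Mar: +$363.33 → $1,089.99
  Apr: +$363.33 → $1,453.32
  May: +$363.33 → $1,816.65
  Jun: +$363.33 − $1,530.96 → $649.02
  Jul: +$363.33 → $1,012.35
  Aug: +$363.33 − $2,829.00 → -$1,453.32
  Sep: +$363.33 → -$1,089.99
  Oct: +$363.33 → -$726.66
  Nov: +$363.33 → -$363.33
  Dec: +$363.33 → $0.00
Lowest trial balance = -$1,453.32 (Aug)
Initial deposit = cushion − low point = $363.33 − (-$1,453.32) = $1,816.65

$1,816.65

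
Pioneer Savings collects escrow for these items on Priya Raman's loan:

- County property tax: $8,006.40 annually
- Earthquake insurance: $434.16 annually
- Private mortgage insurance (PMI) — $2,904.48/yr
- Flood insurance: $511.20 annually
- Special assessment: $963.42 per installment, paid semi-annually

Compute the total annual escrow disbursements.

$13,783.08

County property tax: $8,006.40 annually
Earthquake insurance: $434.16 annually
Private mortgage insurance (PMI): $2,904.48 annually
Flood insurance: $511.20 annually
Special assessment: $963.42 × 2 = $1,926.84 annually
Annual escrow total = $8,006.40 + $434.16 + $2,904.48 + $511.20 + $1,926.84 = $13,783.08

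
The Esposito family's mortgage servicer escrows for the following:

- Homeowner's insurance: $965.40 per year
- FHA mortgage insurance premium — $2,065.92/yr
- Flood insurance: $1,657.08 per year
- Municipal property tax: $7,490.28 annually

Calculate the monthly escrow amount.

$1,014.89

Homeowner's insurance — $965.40/yr
FHA mortgage insurance premium — $2,065.92/yr
Flood insurance — $1,657.08/yr
Municipal property tax — $7,490.28/yr
Total per year = $965.40 + $2,065.92 + $1,657.08 + $7,490.28 = $12,178.68
Base monthly escrow = $12,178.68 ÷ 12 = $1,014.89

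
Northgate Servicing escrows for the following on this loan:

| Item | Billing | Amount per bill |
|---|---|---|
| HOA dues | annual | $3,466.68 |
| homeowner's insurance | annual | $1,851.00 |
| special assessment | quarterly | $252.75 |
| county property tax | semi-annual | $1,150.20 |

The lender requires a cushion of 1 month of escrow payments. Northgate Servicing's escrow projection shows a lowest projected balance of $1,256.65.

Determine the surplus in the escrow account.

$537.56

HOA dues: $3,466.68 annually
Homeowner's insurance: $1,851.00 annually
Special assessment: $252.75 × 4 = $1,011.00 annually
County property tax: $1,150.20 × 2 = $2,300.40 annually
Yearly total = $8,629.08
Base monthly escrow = $8,629.08 ÷ 12 = $719.09
Required reserve = 1 × $719.09 = $719.09
Excess over cushion: $1,256.65 − $719.09 = $537.56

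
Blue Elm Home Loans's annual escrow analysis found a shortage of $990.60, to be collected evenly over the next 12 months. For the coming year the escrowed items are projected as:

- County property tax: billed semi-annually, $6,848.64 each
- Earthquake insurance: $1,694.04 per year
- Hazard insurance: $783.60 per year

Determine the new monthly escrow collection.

County property tax — $6,848.64 × 2 = $13,697.28 per year
Earthquake insurance — $1,694.04 per year
Hazard insurance — $783.60 per year
Yearly total = $13,697.28 + $1,694.04 + $783.60 = $16,174.92
Monthly = $16,174.92 ÷ 12 = $1,347.91
Monthly shortage recovery: $990.60 ÷ 12 = $82.55
Adjusted monthly = $1,347.91 + $82.55 = $1,430.46

$1,430.46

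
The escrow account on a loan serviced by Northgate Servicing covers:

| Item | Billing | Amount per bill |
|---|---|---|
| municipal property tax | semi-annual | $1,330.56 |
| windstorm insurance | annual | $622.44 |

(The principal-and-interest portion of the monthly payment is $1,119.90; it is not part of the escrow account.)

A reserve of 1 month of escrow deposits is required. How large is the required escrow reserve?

$273.63

Municipal property tax — $1,330.56 × 2 = $2,661.12 annually
Windstorm insurance — $622.44 annually
Combined annual = $2,661.12 + $622.44 = $3,283.56
Per month = $3,283.56 / 12 = $273.63
Cushion = 1 × $273.63 = $273.63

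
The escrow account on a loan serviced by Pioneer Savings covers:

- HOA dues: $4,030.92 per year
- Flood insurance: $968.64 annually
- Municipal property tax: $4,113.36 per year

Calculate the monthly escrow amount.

$759.41

HOA dues = $4,030.92
Flood insurance = $968.64
Municipal property tax = $4,113.36
Yearly total = $4,030.92 + $968.64 + $4,113.36 = $9,112.92
Monthly escrow = $9,112.92 / 12 = $759.41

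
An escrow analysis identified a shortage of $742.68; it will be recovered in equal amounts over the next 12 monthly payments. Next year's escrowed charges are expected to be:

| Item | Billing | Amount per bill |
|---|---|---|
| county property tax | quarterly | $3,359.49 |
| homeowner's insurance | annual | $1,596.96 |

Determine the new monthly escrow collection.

$1,314.80

County property tax: $3,359.49 × 4 = $13,437.96/yr
Homeowner's insurance: $1,596.96/yr
Yearly total = $13,437.96 + $1,596.96 = $15,034.92
Monthly = $15,034.92 ÷ 12 = $1,252.91
Monthly shortage recovery: $742.68 ÷ 12 = $61.89
Adjusted monthly = $1,252.91 + $61.89 = $1,314.80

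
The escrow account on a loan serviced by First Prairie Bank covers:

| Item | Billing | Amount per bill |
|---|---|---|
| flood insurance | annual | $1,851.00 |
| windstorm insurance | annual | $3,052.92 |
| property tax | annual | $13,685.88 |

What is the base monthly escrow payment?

Flood insurance — $1,851.00 per year
Windstorm insurance — $3,052.92 per year
Property tax — $13,685.88 per year
Total annual escrow = $1,851.00 + $3,052.92 + $13,685.88 = $18,589.80
Base monthly escrow = $18,589.80 ÷ 12 = $1,549.15

$1,549.15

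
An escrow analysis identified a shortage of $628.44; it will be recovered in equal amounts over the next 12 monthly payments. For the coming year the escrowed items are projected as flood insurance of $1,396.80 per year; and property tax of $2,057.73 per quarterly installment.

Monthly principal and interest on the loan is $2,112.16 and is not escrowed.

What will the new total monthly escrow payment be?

$854.68

Flood insurance — $1,396.80 annually
Property tax — $2,057.73 × 4 = $8,230.92 annually
Total annual escrow = $1,396.80 + $8,230.92 = $9,627.72
Per month = $9,627.72 / 12 = $802.31
Shortage per month = $628.44 ÷ 12 = $52.37
Adjusted monthly = $802.31 + $52.37 = $854.68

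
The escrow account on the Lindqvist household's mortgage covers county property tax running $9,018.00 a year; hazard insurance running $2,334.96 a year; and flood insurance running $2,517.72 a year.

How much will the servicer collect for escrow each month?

$1,155.89

County property tax: $9,018.00
Hazard insurance: $2,334.96
Flood insurance: $2,517.72
Combined annual = $13,870.68
Per month = $13,870.68 ÷ 12 = $1,155.89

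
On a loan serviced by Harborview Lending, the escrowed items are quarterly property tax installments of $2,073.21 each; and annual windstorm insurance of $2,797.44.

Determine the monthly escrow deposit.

$924.19

Property tax = $2,073.21 × 4 = $8,292.84 annually
Windstorm insurance = $2,797.44 annually
Total annual escrow = $8,292.84 + $2,797.44 = $11,090.28
Monthly escrow = $11,090.28 / 12 = $924.19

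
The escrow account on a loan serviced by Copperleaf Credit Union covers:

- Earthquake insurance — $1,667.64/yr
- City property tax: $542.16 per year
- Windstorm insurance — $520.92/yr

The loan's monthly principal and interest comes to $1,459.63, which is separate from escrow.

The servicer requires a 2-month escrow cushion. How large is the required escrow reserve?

$455.12

Earthquake insurance: $1,667.64
City property tax: $542.16
Windstorm insurance: $520.92
Total per year = $1,667.64 + $542.16 + $520.92 = $2,730.72
Per month = $2,730.72 / 12 = $227.56
Reserve = 2 × $227.56 = $455.12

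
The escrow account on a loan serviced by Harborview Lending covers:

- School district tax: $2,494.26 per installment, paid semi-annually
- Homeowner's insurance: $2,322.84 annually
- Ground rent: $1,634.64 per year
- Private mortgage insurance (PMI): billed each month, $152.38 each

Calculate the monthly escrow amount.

School district tax: $2,494.26 × 2 = $4,988.52 per year
Homeowner's insurance: $2,322.84 per year
Ground rent: $1,634.64 per year
Private mortgage insurance (PMI): $152.38 × 12 = $1,828.56 per year
Total annual escrow = $4,988.52 + $2,322.84 + $1,634.64 + $1,828.56 = $10,774.56
Per month = $10,774.56 ÷ 12 = $897.88

$897.88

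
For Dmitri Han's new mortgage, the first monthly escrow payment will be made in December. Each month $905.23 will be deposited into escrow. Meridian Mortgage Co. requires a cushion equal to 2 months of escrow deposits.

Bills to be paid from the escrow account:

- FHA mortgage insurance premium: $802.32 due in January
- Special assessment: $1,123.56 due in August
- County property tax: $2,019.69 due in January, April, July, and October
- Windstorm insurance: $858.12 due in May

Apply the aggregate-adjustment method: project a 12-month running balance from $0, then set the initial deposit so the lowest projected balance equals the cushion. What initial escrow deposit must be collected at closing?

Cushion = 2 × $905.23 = $1,810.46
Trial balance (start $0, +$905.23 each month, − disbursements):
  Dec: +$905.23 → $905.23
  Jan: +$905.23 − $2,822.01 → -$1,011.55
  Feb: +$905.23 → -$106.32
  Mar: +$905.23 → $798.91
  Apr: +$905.23 − $2,019.69 → -$315.55
  May: +$905.23 − $858.12 → -$268.44
  Jun: +$905.23 → $636.79
  Jul: +$905.23 − $2,019.69 → -$477.67
  Aug: +$905.23 − $1,123.56 → -$696.00
  Sep: +$905.23 → $209.23
  Oct: +$905.23 − $2,019.69 → -$905.23
  Nov: +$905.23 → $0.00
Lowest trial balance = -$1,011.55 (Jan)
Initial deposit = cushion − low point = $1,810.46 − (-$1,011.55) = $2,822.01

$2,822.01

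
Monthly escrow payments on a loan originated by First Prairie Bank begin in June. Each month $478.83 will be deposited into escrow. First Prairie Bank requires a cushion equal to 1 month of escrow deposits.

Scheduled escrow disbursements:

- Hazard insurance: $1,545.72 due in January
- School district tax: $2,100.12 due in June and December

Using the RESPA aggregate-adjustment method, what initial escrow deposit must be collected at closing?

$2,394.15

Cushion = 1 × $478.83 = $478.83
Trial balance (start $0, +$478.83 each month, − disbursements):
  Jun: +$478.83 − $2,100.12 → -$1,621.29
  Jul: +$478.83 → -$1,142.46
  Aug: +$478.83 → -$663.63
  Sep: +$478.83 → -$184.80
  Oct: +$478.83 → $294.03
  Nov: +$478.83 → $772.86
  Dec: +$478.83 − $2,100.12 → -$848.43
  Jan: +$478.83 − $1,545.72 → -$1,915.32
  Feb: +$478.83 → -$1,436.49
  Mar: +$478.83 → -$957.66
  Apr: +$478.83 → -$478.83
  May: +$478.83 → $0.00
Lowest trial balance = -$1,915.32 (Jan)
Initial deposit = cushion − low point = $478.83 − (-$1,915.32) = $2,394.15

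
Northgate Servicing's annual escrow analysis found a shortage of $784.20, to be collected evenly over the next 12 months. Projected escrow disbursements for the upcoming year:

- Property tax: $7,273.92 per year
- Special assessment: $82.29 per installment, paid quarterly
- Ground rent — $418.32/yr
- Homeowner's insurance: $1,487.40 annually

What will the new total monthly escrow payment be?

$857.75

Property tax: $7,273.92 per year
Special assessment: $82.29 × 4 = $329.16 per year
Ground rent: $418.32 per year
Homeowner's insurance: $1,487.40 per year
Combined annual = $9,508.80
Base monthly escrow = $9,508.80 ÷ 12 = $792.40
Shortage per month = $784.20 / 12 = $65.35
Adjusted monthly = $792.40 + $65.35 = $857.75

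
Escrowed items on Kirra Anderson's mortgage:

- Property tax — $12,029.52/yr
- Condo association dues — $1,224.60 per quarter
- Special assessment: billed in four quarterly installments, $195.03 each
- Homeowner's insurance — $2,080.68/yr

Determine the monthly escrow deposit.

$1,649.06

Property tax = $12,029.52 annually
Condo association dues = $1,224.60 × 4 = $4,898.40 annually
Special assessment = $195.03 × 4 = $780.12 annually
Homeowner's insurance = $2,080.68 annually
Yearly total = $12,029.52 + $4,898.40 + $780.12 + $2,080.68 = $19,788.72
Monthly = $19,788.72 ÷ 12 = $1,649.06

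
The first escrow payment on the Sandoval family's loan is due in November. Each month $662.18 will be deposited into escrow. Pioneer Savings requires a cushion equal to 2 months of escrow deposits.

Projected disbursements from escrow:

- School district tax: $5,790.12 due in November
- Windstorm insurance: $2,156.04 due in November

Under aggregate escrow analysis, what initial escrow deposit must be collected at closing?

Cushion = 2 × $662.18 = $1,324.36
Trial balance (start $0, +$662.18 each month, − disbursements):
  Nov: +$662.18 − $7,946.16 → -$7,283.98
  Dec: +$662.18 → -$6,621.80
  Jan: +$662.18 → -$5,959.62
  Feb: +$662.18 → -$5,297.44
  Mar: +$662.18 → -$4,635.26
  Apr: +$662.18 → -$3,973.08
  May: +$662.18 → -$3,310.90
  Jun: +$662.18 → -$2,648.72
  Jul: +$662.18 → -$1,986.54
  Aug: +$662.18 → -$1,324.36
  Sep: +$662.18 → -$662.18
  Oct: +$662.18 → $0.00
Lowest trial balance = -$7,283.98 (Nov)
Initial deposit = cushion − low point = $1,324.36 − (-$7,283.98) = $8,608.34

$8,608.34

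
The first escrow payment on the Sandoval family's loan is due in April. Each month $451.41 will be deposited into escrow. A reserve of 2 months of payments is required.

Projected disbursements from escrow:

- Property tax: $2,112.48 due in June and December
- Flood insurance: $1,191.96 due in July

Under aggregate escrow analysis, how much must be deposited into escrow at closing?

Cushion = 2 × $451.41 = $902.82
Trial balance (start $0, +$451.41 each month, − disbursements):
  Apr: +$451.41 → $451.41
  May: +$451.41 → $902.82
  Jun: +$451.41 − $2,112.48 → -$758.25
  Jul: +$451.41 − $1,191.96 → -$1,498.80
  Aug: +$451.41 → -$1,047.39
  Sep: +$451.41 → -$595.98
  Oct: +$451.41 → -$144.57
  Nov: +$451.41 → $306.84
  Dec: +$451.41 − $2,112.48 → -$1,354.23
  Jan: +$451.41 → -$902.82
  Feb: +$451.41 → -$451.41
  Mar: +$451.41 → $0.00
Lowest trial balance = -$1,498.80 (Jul)
Initial deposit = cushion − low point = $902.82 − (-$1,498.80) = $2,401.62

$2,401.62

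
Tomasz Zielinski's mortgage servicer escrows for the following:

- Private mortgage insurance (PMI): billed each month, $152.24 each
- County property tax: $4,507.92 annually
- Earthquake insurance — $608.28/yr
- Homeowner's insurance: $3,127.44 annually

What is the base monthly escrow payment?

Private mortgage insurance (PMI): $152.24 × 12 = $1,826.88 annually
County property tax: $4,507.92 annually
Earthquake insurance: $608.28 annually
Homeowner's insurance: $3,127.44 annually
Yearly total = $1,826.88 + $4,507.92 + $608.28 + $3,127.44 = $10,070.52
Per month = $10,070.52 ÷ 12 = $839.21

$839.21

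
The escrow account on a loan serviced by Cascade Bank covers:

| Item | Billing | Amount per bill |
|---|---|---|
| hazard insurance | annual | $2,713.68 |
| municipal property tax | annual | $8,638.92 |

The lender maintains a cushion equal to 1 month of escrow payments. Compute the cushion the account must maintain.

$946.05

Hazard insurance — $2,713.68
Municipal property tax — $8,638.92
Total annual escrow = $11,352.60
Base monthly escrow = $11,352.60 / 12 = $946.05
Cushion = 1 × $946.05 = $946.05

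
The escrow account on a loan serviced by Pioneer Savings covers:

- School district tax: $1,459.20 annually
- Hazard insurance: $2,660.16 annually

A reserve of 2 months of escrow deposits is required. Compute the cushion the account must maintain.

$686.56

School district tax = $1,459.20 per year
Hazard insurance = $2,660.16 per year
Annual escrow total = $4,119.36
Per month = $4,119.36 ÷ 12 = $343.28
Required cushion = 2 × $343.28 = $686.56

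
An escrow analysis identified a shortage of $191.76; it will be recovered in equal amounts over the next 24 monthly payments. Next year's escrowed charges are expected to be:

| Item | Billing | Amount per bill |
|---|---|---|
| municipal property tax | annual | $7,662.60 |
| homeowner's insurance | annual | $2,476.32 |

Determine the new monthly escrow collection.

$852.90

Municipal property tax = $7,662.60
Homeowner's insurance = $2,476.32
Total per year = $10,138.92
Monthly escrow = $10,138.92 / 12 = $844.91
Monthly shortage recovery: $191.76 / 24 = $7.99
New monthly escrow = $844.91 + $7.99 = $852.90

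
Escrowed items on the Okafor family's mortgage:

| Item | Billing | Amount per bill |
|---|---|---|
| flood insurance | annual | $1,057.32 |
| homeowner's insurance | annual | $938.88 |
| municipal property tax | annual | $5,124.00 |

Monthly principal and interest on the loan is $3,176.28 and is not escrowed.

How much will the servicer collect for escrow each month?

Flood insurance = $1,057.32 annually
Homeowner's insurance = $938.88 annually
Municipal property tax = $5,124.00 annually
Total per year = $1,057.32 + $938.88 + $5,124.00 = $7,120.20
Base monthly escrow = $7,120.20 ÷ 12 = $593.35

$593.35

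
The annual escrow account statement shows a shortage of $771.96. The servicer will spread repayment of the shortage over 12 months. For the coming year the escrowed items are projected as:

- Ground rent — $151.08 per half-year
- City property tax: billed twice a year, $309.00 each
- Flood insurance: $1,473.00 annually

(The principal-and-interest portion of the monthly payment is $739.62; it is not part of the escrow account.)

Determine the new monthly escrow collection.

$263.76

Ground rent: $151.08 × 2 = $302.16
City property tax: $309.00 × 2 = $618.00
Flood insurance: $1,473.00
Total per year = $302.16 + $618.00 + $1,473.00 = $2,393.16
Base monthly escrow = $2,393.16 / 12 = $199.43
Monthly shortage recovery: $771.96 ÷ 12 = $64.33
Adjusted monthly = $199.43 + $64.33 = $263.76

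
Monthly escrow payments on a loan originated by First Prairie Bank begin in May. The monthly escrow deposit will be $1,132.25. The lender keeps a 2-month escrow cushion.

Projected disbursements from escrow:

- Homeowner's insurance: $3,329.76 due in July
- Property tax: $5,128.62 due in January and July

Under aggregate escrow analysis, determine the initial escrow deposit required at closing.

$7,326.13

Cushion = 2 × $1,132.25 = $2,264.50
Trial balance (start $0, +$1,132.25 each month, − disbursements):
  May: +$1,132.25 → $1,132.25
  Jun: +$1,132.25 → $2,264.50
  Jul: +$1,132.25 − $8,458.38 → -$5,061.63
  Aug: +$1,132.25 → -$3,929.38
  Sep: +$1,132.25 → -$2,797.13
  Oct: +$1,132.25 → -$1,664.88
  Nov: +$1,132.25 → -$532.63
  Dec: +$1,132.25 → $599.62
  Jan: +$1,132.25 − $5,128.62 → -$3,396.75
  Feb: +$1,132.25 → -$2,264.50
  Mar: +$1,132.25 → -$1,132.25
  Apr: +$1,132.25 → $0.00
Lowest trial balance = -$5,061.63 (Jul)
Initial deposit = cushion − low point = $2,264.50 − (-$5,061.63) = $7,326.13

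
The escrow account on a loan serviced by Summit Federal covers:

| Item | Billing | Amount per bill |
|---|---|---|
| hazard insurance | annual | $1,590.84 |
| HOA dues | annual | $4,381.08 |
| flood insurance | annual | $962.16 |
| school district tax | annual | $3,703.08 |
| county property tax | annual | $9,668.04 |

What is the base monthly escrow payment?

Hazard insurance — $1,590.84 annually
HOA dues — $4,381.08 annually
Flood insurance — $962.16 annually
School district tax — $3,703.08 annually
County property tax — $9,668.04 annually
Total annual escrow = $1,590.84 + $4,381.08 + $962.16 + $3,703.08 + $9,668.04 = $20,305.20
Monthly escrow = $20,305.20 / 12 = $1,692.10

$1,692.10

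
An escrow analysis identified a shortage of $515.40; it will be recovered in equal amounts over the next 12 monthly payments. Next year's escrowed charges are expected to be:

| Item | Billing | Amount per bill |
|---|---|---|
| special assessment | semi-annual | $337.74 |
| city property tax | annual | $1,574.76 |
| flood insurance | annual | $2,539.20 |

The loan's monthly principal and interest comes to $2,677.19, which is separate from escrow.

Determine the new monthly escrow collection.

$442.07

Special assessment = $337.74 × 2 = $675.48 annually
City property tax = $1,574.76 annually
Flood insurance = $2,539.20 annually
Total per year = $675.48 + $1,574.76 + $2,539.20 = $4,789.44
Per month = $4,789.44 ÷ 12 = $399.12
Shortage per month = $515.40 ÷ 12 = $42.95
Adjusted monthly = $399.12 + $42.95 = $442.07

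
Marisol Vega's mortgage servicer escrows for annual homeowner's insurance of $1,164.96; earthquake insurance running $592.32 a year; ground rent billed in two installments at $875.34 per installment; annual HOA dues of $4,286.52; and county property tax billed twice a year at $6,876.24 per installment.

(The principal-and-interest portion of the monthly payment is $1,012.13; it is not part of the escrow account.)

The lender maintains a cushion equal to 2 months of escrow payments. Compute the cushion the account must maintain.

Homeowner's insurance — $1,164.96 per year
Earthquake insurance — $592.32 per year
Ground rent — $875.34 × 2 = $1,750.68 per year
HOA dues — $4,286.52 per year
County property tax — $6,876.24 × 2 = $13,752.48 per year
Annual escrow total = $1,164.96 + $592.32 + $1,750.68 + $4,286.52 + $13,752.48 = $21,546.96
Monthly = $21,546.96 / 12 = $1,795.58
Cushion = 2 × $1,795.58 = $3,591.16

$3,591.16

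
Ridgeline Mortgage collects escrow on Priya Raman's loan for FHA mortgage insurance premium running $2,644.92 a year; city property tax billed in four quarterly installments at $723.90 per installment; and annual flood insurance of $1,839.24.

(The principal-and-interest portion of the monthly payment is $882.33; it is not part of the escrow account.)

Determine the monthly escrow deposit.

$614.98

FHA mortgage insurance premium — $2,644.92 per year
City property tax — $723.90 × 4 = $2,895.60 per year
Flood insurance — $1,839.24 per year
Total annual escrow = $2,644.92 + $2,895.60 + $1,839.24 = $7,379.76
Per month = $7,379.76 ÷ 12 = $614.98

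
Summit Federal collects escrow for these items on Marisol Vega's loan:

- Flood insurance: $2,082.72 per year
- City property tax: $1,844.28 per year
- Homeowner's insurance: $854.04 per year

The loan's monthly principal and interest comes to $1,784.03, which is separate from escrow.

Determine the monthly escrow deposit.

$398.42

Flood insurance — $2,082.72
City property tax — $1,844.28
Homeowner's insurance — $854.04
Annual escrow total = $4,781.04
Monthly = $4,781.04 / 12 = $398.42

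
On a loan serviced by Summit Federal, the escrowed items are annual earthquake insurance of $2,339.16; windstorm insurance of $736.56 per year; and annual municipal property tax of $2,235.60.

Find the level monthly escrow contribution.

Earthquake insurance — $2,339.16 per year
Windstorm insurance — $736.56 per year
Municipal property tax — $2,235.60 per year
Combined annual = $5,311.32
Per month = $5,311.32 / 12 = $442.61

$442.61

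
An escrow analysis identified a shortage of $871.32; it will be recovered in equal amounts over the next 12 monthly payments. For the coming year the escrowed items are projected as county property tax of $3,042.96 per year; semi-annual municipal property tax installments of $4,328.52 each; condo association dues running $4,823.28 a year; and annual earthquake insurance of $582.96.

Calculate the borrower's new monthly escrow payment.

$1,498.13

County property tax — $3,042.96/yr
Municipal property tax — $4,328.52 × 2 = $8,657.04/yr
Condo association dues — $4,823.28/yr
Earthquake insurance — $582.96/yr
Annual escrow total = $3,042.96 + $8,657.04 + $4,823.28 + $582.96 = $17,106.24
Base monthly escrow = $17,106.24 / 12 = $1,425.52
Shortage per month = $871.32 / 12 = $72.61
Adjusted monthly = $1,425.52 + $72.61 = $1,498.13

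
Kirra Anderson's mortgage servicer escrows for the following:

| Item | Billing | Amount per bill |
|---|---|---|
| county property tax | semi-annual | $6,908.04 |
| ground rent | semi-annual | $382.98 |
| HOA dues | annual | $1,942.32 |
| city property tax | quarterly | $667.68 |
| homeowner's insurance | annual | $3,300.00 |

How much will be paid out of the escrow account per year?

$22,495.08

County property tax = $6,908.04 × 2 = $13,816.08/yr
Ground rent = $382.98 × 2 = $765.96/yr
HOA dues = $1,942.32/yr
City property tax = $667.68 × 4 = $2,670.72/yr
Homeowner's insurance = $3,300.00/yr
Yearly total = $22,495.08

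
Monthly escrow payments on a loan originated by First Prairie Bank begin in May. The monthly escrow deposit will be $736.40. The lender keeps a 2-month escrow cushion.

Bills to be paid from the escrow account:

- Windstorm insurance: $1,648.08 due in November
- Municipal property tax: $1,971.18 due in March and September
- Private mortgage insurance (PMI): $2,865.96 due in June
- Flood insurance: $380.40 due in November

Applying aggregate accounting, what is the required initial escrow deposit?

$3,183.62

Cushion = 2 × $736.40 = $1,472.80
Trial balance (start $0, +$736.40 each month, − disbursements):
  May: +$736.40 → $736.40
  Jun: +$736.40 − $2,865.96 → -$1,393.16
  Jul: +$736.40 → -$656.76
  Aug: +$736.40 → $79.64
  Sep: +$736.40 − $1,971.18 → -$1,155.14
  Oct: +$736.40 → -$418.74
  Nov: +$736.40 − $2,028.48 → -$1,710.82
  Dec: +$736.40 → -$974.42
  Jan: +$736.40 → -$238.02
  Feb: +$736.40 → $498.38
  Mar: +$736.40 − $1,971.18 → -$736.40
  Apr: +$736.40 → $0.00
Lowest trial balance = -$1,710.82 (Nov)
Initial deposit = cushion − low point = $1,472.80 − (-$1,710.82) = $3,183.62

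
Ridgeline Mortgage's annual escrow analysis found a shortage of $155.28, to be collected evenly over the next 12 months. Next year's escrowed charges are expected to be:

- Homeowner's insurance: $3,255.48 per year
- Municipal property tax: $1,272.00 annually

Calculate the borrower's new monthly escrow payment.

Homeowner's insurance — $3,255.48 annually
Municipal property tax — $1,272.00 annually
Yearly total = $3,255.48 + $1,272.00 = $4,527.48
Base monthly escrow = $4,527.48 ÷ 12 = $377.29
Shortage per month = $155.28 / 12 = $12.94
Adjusted monthly = $377.29 + $12.94 = $390.23

$390.23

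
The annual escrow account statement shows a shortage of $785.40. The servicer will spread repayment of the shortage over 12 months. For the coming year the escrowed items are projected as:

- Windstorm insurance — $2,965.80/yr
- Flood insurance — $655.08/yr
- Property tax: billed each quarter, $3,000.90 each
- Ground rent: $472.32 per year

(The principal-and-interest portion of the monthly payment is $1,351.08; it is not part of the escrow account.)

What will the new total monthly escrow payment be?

Windstorm insurance = $2,965.80 per year
Flood insurance = $655.08 per year
Property tax = $3,000.90 × 4 = $12,003.60 per year
Ground rent = $472.32 per year
Total per year = $16,096.80
Base monthly escrow = $16,096.80 ÷ 12 = $1,341.40
Shortage spread = $785.40 ÷ 12 = $65.45/mo
New monthly escrow = $1,341.40 + $65.45 = $1,406.85

$1,406.85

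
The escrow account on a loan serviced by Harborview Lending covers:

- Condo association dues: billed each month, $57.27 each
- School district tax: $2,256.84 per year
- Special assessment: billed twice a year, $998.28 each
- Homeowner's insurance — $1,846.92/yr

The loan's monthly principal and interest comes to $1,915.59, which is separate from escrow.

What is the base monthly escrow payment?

Condo association dues: $57.27 × 12 = $687.24
School district tax: $2,256.84
Special assessment: $998.28 × 2 = $1,996.56
Homeowner's insurance: $1,846.92
Yearly total = $687.24 + $2,256.84 + $1,996.56 + $1,846.92 = $6,787.56
Monthly = $6,787.56 / 12 = $565.63

$565.63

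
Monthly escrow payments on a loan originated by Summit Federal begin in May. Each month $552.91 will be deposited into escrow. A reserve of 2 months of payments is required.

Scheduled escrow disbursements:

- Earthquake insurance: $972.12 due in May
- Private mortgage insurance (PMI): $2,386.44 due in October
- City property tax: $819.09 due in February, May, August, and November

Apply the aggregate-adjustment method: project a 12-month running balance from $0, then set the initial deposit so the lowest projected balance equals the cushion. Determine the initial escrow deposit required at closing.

Cushion = 2 × $552.91 = $1,105.82
Trial balance (start $0, +$552.91 each month, − disbursements):
  May: +$552.91 − $1,791.21 → -$1,238.30
  Jun: +$552.91 → -$685.39
  Jul: +$552.91 → -$132.48
  Aug: +$552.91 − $819.09 → -$398.66
  Sep: +$552.91 → $154.25
  Oct: +$552.91 − $2,386.44 → -$1,679.28
  Nov: +$552.91 − $819.09 → -$1,945.46
  Dec: +$552.91 → -$1,392.55
  Jan: +$552.91 → -$839.64
  Feb: +$552.91 − $819.09 → -$1,105.82
  Mar: +$552.91 → -$552.91
  Apr: +$552.91 → $0.00
Lowest trial balance = -$1,945.46 (Nov)
Initial deposit = cushion − low point = $1,105.82 − (-$1,945.46) = $3,051.28

$3,051.28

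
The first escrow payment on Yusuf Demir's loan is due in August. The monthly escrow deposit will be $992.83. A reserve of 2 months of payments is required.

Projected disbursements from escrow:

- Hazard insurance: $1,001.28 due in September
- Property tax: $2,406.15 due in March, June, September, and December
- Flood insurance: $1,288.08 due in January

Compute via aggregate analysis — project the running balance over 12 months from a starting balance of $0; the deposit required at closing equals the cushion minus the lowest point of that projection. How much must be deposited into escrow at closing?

$3,550.83

Cushion = 2 × $992.83 = $1,985.66
Trial balance (start $0, +$992.83 each month, − disbursements):
  Aug: +$992.83 → $992.83
  Sep: +$992.83 − $3,407.43 → -$1,421.77
  Oct: +$992.83 → -$428.94
  Nov: +$992.83 → $563.89
  Dec: +$992.83 − $2,406.15 → -$849.43
  Jan: +$992.83 − $1,288.08 → -$1,144.68
  Feb: +$992.83 → -$151.85
  Mar: +$992.83 − $2,406.15 → -$1,565.17
  Apr: +$992.83 → -$572.34
  May: +$992.83 → $420.49
  Jun: +$992.83 − $2,406.15 → -$992.83
  Jul: +$992.83 → $0.00
Lowest trial balance = -$1,565.17 (Mar)
Initial deposit = cushion − low point = $1,985.66 − (-$1,565.17) = $3,550.83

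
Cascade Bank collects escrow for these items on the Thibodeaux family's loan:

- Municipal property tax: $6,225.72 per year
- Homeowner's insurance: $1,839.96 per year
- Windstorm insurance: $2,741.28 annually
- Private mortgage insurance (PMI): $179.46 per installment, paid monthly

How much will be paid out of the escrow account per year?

Municipal property tax — $6,225.72
Homeowner's insurance — $1,839.96
Windstorm insurance — $2,741.28
Private mortgage insurance (PMI) — $179.46 × 12 = $2,153.52
Annual escrow total = $12,960.48

$12,960.48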